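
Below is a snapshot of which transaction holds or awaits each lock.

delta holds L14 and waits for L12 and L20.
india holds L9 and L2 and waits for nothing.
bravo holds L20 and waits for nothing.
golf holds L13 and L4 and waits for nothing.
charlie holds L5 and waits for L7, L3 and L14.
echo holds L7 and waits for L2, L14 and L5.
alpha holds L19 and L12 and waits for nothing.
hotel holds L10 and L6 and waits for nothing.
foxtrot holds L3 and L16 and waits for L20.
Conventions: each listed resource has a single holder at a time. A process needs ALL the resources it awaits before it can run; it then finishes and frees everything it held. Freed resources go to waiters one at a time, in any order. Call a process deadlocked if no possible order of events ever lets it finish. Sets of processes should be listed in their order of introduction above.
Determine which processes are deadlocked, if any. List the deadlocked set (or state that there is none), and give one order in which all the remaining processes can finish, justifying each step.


The deadlocked set is charlie and echo.
Key observation: the waits loop around charlie -> echo -> charlie with no way out; no other process is dragged down with it.
A valid finishing order for the others: bravo, hotel, golf, foxtrot, alpha, india, delta.
Check, step by step:
  bravo waits on nothing -> runs at once and releases L20
  hotel waits on nothing -> runs at once and releases L10 and L6
  golf waits on nothing -> runs at once and releases L13 and L4
  run foxtrot (all its waits — L20 — are resolved); releases L3 and L16
  alpha waits on nothing -> runs at once and releases L19 and L12
  india waits on nothing -> runs at once and releases L9 and L2
  run delta (all its waits — L12 and L20 — are resolved); releases L14


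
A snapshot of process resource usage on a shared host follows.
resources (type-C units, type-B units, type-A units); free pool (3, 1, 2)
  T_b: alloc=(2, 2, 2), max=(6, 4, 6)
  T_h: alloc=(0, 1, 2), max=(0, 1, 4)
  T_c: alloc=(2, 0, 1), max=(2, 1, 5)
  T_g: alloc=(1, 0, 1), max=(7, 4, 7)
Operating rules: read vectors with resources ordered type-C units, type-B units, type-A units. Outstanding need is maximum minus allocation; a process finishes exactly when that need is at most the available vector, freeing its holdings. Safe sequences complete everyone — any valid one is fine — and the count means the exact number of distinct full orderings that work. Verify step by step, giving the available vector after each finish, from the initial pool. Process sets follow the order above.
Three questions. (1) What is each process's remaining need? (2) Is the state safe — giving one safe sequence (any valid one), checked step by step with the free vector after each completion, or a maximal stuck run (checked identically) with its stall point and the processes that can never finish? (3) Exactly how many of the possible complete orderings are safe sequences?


(1) Remaining need (order type-C units, type-B units, type-A units):
  T_b: (4, 2, 4)
  T_h: (0, 0, 2)
  T_c: (0, 1, 4)
  T_g: (6, 4, 6)
(2) The state is SAFE; one workable sequence: T_h, T_c, T_b, T_g.
Key observation: the first exact fit in this order is T_h — it needs (0, 0, 2) with (3, 1, 2) free, meeting a requested resource to the last unit.
Verifying each step:
  pool = (3, 1, 2)
  T_h needs (0, 0, 2) <= (3, 1, 2) -> finishes; pool += (0, 1, 2) = (3, 2, 4)
  T_c needs (0, 1, 4) <= (3, 2, 4) -> finishes; pool += (2, 0, 1) = (5, 2, 5)
  T_b needs (4, 2, 4) <= (5, 2, 5) -> finishes; pool += (2, 2, 2) = (7, 4, 7)
  T_g needs (6, 4, 6) <= (7, 4, 7) -> finishes; pool += (1, 0, 1) = (8, 4, 8)
(3) Precisely 1 of the possible complete orderings is a safe sequence.


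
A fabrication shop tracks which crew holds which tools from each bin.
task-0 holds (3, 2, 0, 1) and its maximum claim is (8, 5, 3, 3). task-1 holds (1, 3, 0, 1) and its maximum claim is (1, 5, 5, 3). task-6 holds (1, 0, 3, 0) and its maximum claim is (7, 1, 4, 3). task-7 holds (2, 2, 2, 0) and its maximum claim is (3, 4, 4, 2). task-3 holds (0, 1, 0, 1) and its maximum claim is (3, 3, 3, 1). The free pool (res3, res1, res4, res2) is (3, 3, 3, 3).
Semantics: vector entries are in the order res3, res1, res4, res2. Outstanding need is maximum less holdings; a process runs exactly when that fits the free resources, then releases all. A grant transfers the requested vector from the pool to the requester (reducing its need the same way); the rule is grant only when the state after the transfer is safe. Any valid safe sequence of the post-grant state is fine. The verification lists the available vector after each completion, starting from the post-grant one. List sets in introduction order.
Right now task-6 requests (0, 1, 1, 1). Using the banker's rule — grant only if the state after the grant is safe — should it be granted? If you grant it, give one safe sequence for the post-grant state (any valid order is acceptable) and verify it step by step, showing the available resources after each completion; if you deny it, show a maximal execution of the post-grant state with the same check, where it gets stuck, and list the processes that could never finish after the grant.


GRANT — the state after the grant stays safe, e.g. via task-7, task-3, task-0, task-6, task-1.
Key observation: after the grant the pool drops to (3, 2, 2, 2), which still lets task-7 finish first and unwind the rest.
Verifying the post-grant state step by step:
  pool = (3, 2, 2, 2)
  task-7: need (1, 2, 2, 2) fits (3, 2, 2, 2); releases (2, 2, 2, 0), pool now (5, 4, 4, 2)
  task-3: need (3, 2, 3, 0) fits (5, 4, 4, 2); releases (0, 1, 0, 1), pool now (5, 5, 4, 3)
  task-0: need (5, 3, 3, 2) fits (5, 5, 4, 3); releases (3, 2, 0, 1), pool now (8, 7, 4, 4)
  task-6: need (6, 0, 0, 2) fits (8, 7, 4, 4); releases (1, 1, 4, 1), pool now (9, 8, 8, 5)
  task-1: need (0, 2, 5, 2) fits (9, 8, 8, 5); releases (1, 3, 0, 1), pool now (10, 11, 8, 6)


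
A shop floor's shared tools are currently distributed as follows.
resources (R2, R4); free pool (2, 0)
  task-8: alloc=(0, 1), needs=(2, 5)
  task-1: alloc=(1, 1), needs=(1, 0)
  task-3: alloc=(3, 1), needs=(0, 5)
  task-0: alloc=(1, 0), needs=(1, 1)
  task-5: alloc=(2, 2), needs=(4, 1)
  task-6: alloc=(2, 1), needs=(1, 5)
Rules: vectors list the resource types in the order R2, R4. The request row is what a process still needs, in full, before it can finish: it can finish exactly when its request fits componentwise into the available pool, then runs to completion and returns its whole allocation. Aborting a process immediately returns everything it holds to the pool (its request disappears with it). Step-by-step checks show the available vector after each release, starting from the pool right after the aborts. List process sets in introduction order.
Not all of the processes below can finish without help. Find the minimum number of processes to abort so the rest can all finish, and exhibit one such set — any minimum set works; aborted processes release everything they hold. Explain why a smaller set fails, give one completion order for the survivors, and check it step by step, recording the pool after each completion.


The answer: abort task-3 and task-6.
Key observation: task-8 was stuck for good until task-3 and task-6 gave back (5, 2); in the order shown it finishes at step 3.
No one abort is enough; case by case: task-8 alone leaves task-3 blocked (short on R4); task-1 alone leaves task-8 blocked (short on R4); task-3 alone leaves task-8 blocked (short on R4); task-0 alone leaves task-8 blocked (short on R4); task-5 alone leaves task-8 blocked (short on R4); task-6 alone leaves task-8 blocked (short on R4).
One survivor order: task-1, task-5, task-8, task-0. Verifying each step (post-abort pool first):
  pool = (7, 2)
  run task-1 (needs (1, 0), free (7, 2)); after release of (1, 1) the pool is (8, 3)
  run task-5 (needs (4, 1), free (8, 3)); after release of (2, 2) the pool is (10, 5)
  run task-8 (needs (2, 5), free (10, 5)); after release of (0, 1) the pool is (10, 6)
  run task-0 (needs (1, 1), free (10, 6)); after release of (1, 0) the pool is (11, 6)


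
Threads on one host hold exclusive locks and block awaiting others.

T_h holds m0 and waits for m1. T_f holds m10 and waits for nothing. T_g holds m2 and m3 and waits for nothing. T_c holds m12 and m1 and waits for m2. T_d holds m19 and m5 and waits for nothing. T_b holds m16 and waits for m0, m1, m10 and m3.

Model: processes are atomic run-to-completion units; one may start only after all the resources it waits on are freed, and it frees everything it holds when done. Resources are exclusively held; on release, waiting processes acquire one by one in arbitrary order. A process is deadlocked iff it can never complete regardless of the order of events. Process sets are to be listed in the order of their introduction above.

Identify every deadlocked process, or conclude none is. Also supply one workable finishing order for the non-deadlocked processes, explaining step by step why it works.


No process is deadlocked.
Key observation: no waiting chain loops back on itself — every chain ends at a process that waits on nothing, so everyone eventually runs.
A valid finishing order for the others: T_g, T_f, T_c, T_h, T_d, T_b.
Check, step by step:
  T_g waits on nothing -> runs at once and releases m2 and m3
  T_f waits on nothing -> runs at once and releases m10
  T_c: everything it awaited (m2) is free; runs, freeing m12 and m1
  T_h: everything it awaited (m1) is free; runs, freeing m0
  T_d waits on nothing -> runs at once and releases m19 and m5
  T_b: everything it awaited (m0, m1, m10 and m3) is free; runs, freeing m16


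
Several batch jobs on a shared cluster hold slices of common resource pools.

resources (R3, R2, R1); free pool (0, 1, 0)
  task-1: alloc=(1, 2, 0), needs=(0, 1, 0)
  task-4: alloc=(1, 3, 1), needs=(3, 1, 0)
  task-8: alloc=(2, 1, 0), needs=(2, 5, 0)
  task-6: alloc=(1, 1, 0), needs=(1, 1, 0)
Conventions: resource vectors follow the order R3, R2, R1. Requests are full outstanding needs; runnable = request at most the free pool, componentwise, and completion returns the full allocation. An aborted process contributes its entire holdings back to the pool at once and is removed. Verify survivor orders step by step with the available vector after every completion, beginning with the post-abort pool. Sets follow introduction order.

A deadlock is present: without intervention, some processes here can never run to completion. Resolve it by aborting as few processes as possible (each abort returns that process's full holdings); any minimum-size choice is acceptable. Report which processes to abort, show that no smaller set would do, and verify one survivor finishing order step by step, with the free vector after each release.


The answer: abort task-4.
Key observation: task-8 was stuck for good until task-4 gave back (1, 3, 1); in the order shown it finishes at step 2.
No smaller set exists: with zero aborts the deadlock remains.
The survivors complete as task-1, task-8, task-6. Walking it through (starting from the post-abort pool):
  pool = (1, 4, 1)
  run task-1 (needs (0, 1, 0), free (1, 4, 1)); after release of (1, 2, 0) the pool is (2, 6, 1)
  run task-8 (needs (2, 5, 0), free (2, 6, 1)); after release of (2, 1, 0) the pool is (4, 7, 1)
  run task-6 (needs (1, 1, 0), free (4, 7, 1)); after release of (1, 1, 0) the pool is (5, 8, 1)


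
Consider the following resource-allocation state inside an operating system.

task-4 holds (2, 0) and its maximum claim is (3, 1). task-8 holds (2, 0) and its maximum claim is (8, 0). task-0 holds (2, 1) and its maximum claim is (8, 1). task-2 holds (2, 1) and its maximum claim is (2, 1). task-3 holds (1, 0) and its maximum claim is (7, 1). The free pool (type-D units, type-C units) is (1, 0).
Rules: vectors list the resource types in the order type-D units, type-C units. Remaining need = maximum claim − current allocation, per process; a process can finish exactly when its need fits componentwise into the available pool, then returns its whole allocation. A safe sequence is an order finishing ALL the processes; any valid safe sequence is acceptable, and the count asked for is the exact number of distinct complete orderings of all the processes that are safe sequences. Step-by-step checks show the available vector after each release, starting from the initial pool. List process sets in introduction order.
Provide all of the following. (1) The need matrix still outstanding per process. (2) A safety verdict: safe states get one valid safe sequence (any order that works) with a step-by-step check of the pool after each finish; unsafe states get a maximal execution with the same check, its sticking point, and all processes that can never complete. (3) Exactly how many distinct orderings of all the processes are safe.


(1) Outstanding need per process (order type-D units, type-C units):
  task-4: (1, 1)
  task-8: (6, 0)
  task-0: (6, 0)
  task-2: (0, 0)
  task-3: (6, 1)
(2) UNSAFE.
Key observation: once task-2, task-4 finish, the pool peaks at (5, 1) — and every remaining process still needs more type-D units than that.
A maximal execution: task-2, task-4 — then nothing else fits. Walking it through:
  pool = (1, 0)
  run task-2 (needs (0, 0), free (1, 0)); after release of (2, 1) the pool is (3, 1)
  run task-4 (needs (1, 1), free (3, 1)); after release of (2, 0) the pool is (5, 1)
  task-8 still needs (6, 0) but only (5, 1) is free — short on type-D units
  task-0 still needs (6, 0) but only (5, 1) is free — short on type-D units
  task-3 still needs (6, 1) but only (5, 1) is free — short on type-D units
Permanently blocked: task-8, task-0 and task-3.
(3) Exactly 0 of the possible complete orderings are safe sequences.


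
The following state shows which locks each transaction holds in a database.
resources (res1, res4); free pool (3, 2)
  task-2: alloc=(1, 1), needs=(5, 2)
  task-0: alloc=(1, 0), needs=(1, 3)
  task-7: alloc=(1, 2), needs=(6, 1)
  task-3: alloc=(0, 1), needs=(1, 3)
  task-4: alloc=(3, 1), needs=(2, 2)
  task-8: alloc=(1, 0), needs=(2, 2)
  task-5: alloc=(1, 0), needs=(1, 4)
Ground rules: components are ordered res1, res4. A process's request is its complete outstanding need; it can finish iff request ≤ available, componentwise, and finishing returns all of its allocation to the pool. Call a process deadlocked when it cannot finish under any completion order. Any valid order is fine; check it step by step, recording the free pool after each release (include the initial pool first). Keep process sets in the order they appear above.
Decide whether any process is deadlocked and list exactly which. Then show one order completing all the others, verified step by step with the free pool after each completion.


The deadlocked set is empty.
Key observation: task-4 fits the free pool immediately, and its release cascades until everyone finishes.
The rest can finish in the order task-4, task-2, task-3, task-5, task-8, task-0, task-7. Step-by-step check:
  pool = (3, 2)
  task-4 needs (2, 2) <= (3, 2) -> finishes; pool += (3, 1) = (6, 3)
  task-2 needs (5, 2) <= (6, 3) -> finishes; pool += (1, 1) = (7, 4)
  task-3 needs (1, 3) <= (7, 4) -> finishes; pool += (0, 1) = (7, 5)
  task-5 needs (1, 4) <= (7, 5) -> finishes; pool += (1, 0) = (8, 5)
  task-8 needs (2, 2) <= (8, 5) -> finishes; pool += (1, 0) = (9, 5)
  task-0 needs (1, 3) <= (9, 5) -> finishes; pool += (1, 0) = (10, 5)
  task-7 needs (6, 1) <= (10, 5) -> finishes; pool += (1, 2) = (11, 7)


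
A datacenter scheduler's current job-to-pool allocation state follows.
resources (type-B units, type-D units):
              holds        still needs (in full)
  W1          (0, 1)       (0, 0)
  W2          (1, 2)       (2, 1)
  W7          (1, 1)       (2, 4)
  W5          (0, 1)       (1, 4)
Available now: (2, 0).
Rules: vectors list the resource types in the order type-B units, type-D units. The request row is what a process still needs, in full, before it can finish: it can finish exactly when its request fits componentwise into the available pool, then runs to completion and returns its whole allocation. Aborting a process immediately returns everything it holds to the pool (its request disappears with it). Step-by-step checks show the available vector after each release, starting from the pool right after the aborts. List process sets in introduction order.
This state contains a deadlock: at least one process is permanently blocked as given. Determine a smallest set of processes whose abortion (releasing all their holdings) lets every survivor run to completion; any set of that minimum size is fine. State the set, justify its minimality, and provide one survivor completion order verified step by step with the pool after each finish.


The answer: abort W5.
Key observation: no ordering could ever have run W7 before the abort of W5; with (0, 1) back in the pool it fits at step 3.
No smaller set exists: with zero aborts the deadlock remains.
The survivors complete as W1, W2, W7. Check, step by step (starting from the post-abort pool):
  pool = (2, 1)
  W1: need (0, 0) fits (2, 1); releases (0, 1), pool now (2, 2)
  W2: need (2, 1) fits (2, 2); releases (1, 2), pool now (3, 4)
  W7: need (2, 4) fits (3, 4); releases (1, 1), pool now (4, 5)


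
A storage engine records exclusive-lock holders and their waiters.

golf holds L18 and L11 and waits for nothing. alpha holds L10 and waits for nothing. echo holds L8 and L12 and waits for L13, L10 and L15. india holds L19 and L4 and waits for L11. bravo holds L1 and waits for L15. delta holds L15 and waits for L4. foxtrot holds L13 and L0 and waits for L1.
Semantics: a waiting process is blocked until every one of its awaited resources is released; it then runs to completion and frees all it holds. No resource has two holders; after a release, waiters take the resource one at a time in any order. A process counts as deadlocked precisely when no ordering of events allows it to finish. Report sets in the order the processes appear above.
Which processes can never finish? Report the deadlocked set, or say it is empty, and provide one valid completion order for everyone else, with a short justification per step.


The deadlocked set is empty.
Key observation: the wait graph is acyclic; completion cascades from the unblocked processes through everyone else.
One completion order for the rest: alpha, golf, india, delta, bravo, foxtrot, echo.
Walking it through:
  alpha: no waits; runs immediately, freeing L10
  golf: no waits; runs immediately, freeing L18 and L11
  run india (all its waits — L11 — are resolved); releases L19 and L4
  run delta (all its waits — L4 — are resolved); releases L15
  run bravo (all its waits — L15 — are resolved); releases L1
  run foxtrot (all its waits — L1 — are resolved); releases L13 and L0
  run echo (all its waits — L13, L10 and L15 — are resolved); releases L8 and L12


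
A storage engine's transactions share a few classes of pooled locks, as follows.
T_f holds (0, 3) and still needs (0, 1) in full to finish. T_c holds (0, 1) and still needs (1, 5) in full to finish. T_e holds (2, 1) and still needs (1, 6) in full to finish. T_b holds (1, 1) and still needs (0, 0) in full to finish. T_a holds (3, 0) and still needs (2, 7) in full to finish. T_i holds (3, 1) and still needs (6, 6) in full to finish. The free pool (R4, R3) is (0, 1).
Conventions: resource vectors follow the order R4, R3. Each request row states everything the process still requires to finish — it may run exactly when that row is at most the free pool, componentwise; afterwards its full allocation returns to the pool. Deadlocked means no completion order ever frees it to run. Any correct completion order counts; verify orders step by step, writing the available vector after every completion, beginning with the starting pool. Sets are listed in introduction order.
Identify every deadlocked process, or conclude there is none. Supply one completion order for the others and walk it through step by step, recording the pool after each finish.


The deadlocked set is empty.
Key observation: T_b can run right away; the returned allocation unlocks the remaining processes in turn.
A valid finishing order for the others: T_b, T_f, T_c, T_e, T_a, T_i. Check, step by step:
  pool = (0, 1)
  run T_b (needs (0, 0), free (0, 1)); after release of (1, 1) the pool is (1, 2)
  run T_f (needs (0, 1), free (1, 2)); after release of (0, 3) the pool is (1, 5)
  run T_c (needs (1, 5), free (1, 5)); after release of (0, 1) the pool is (1, 6)
  run T_e (needs (1, 6), free (1, 6)); after release of (2, 1) the pool is (3, 7)
  run T_a (needs (2, 7), free (3, 7)); after release of (3, 0) the pool is (6, 7)
  run T_i (needs (6, 6), free (6, 7)); after release of (3, 1) the pool is (9, 8)


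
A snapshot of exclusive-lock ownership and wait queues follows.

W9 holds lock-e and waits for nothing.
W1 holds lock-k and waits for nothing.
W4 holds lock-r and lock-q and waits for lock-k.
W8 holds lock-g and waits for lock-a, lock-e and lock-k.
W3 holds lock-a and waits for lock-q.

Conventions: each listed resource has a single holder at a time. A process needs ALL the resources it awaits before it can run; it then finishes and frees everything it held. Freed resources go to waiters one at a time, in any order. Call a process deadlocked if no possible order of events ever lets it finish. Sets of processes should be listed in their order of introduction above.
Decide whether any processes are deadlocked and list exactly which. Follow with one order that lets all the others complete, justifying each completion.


Nothing here is deadlocked.
Key observation: although several processes wait, no cycle exists — each chain bottoms out at a free runner.
The rest can finish in the order W1, W4, W3, W9, W8.
Verifying each step:
  W1 waits on nothing -> runs at once and releases lock-k
  W4 waits on lock-k — all released -> runs and releases lock-r and lock-q
  W3 waits on lock-q — all released -> runs and releases lock-a
  W9 waits on nothing -> runs at once and releases lock-e
  W8 waits on lock-a, lock-e and lock-k — all released -> runs and releases lock-g


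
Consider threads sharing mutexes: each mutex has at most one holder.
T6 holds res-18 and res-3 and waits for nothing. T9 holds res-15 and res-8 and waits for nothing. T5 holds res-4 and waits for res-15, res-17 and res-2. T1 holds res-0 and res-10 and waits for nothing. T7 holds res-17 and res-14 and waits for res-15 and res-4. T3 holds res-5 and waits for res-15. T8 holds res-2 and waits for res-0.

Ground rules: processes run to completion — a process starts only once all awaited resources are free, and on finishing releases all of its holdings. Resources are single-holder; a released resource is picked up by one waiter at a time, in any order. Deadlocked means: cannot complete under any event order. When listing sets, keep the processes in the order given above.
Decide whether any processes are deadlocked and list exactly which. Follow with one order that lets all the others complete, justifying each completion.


Deadlocked: T5 and T7.
Key observation: nobody on the ring T5 -> T7 -> T5 can start until another member finishes, which never happens; no other process is dragged down with it.
A valid finishing order for the others: T9, T1, T6, T8, T3.
Check, step by step:
  run T9 (it waits on nothing); releases res-15 and res-8
  run T1 (it waits on nothing); releases res-0 and res-10
  run T6 (it waits on nothing); releases res-18 and res-3
  run T8 (all its waits — res-0 — are resolved); releases res-2
  run T3 (all its waits — res-15 — are resolved); releases res-5


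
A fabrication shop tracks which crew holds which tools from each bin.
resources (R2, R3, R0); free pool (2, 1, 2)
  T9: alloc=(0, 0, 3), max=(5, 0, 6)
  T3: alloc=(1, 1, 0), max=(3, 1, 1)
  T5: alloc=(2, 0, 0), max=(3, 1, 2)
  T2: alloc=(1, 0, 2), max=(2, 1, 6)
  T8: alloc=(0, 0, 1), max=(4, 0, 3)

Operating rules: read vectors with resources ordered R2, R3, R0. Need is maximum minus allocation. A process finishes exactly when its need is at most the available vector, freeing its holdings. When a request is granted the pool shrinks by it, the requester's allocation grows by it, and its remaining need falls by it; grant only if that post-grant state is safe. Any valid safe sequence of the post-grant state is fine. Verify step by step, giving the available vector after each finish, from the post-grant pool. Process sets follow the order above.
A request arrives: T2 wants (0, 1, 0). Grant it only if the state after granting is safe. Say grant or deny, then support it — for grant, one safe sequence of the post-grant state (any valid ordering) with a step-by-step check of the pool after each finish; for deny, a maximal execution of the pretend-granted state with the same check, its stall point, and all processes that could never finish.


GRANT: granting preserves safety; a valid post-grant sequence is T3, T5, T8, T9, T2.
Key observation: the transfer keeps a workable pool ((2, 0, 2)); T3 starts the safe sequence.
Check on the post-grant state, step by step:
  pool = (2, 0, 2)
  T3 needs (2, 0, 1) <= (2, 0, 2) -> finishes; pool += (1, 1, 0) = (3, 1, 2)
  T5 needs (1, 1, 2) <= (3, 1, 2) -> finishes; pool += (2, 0, 0) = (5, 1, 2)
  T8 needs (4, 0, 2) <= (5, 1, 2) -> finishes; pool += (0, 0, 1) = (5, 1, 3)
  T9 needs (5, 0, 3) <= (5, 1, 3) -> finishes; pool += (0, 0, 3) = (5, 1, 6)
  T2 needs (1, 0, 4) <= (5, 1, 6) -> finishes; pool += (1, 1, 2) = (6, 2, 8)


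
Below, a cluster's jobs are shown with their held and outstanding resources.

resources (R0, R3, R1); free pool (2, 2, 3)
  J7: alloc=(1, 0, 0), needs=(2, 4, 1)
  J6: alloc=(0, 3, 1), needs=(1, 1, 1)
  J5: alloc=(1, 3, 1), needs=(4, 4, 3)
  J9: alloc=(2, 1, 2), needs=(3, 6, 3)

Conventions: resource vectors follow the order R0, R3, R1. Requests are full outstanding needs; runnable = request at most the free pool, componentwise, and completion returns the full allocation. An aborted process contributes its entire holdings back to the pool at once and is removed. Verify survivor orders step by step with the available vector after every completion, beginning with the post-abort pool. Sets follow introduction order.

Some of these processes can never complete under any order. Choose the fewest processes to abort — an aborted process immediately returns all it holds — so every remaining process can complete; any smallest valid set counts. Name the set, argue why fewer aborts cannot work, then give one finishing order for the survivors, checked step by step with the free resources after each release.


Minimum abort set: J9.
Key observation: J5 could never have finished before the abort; with (2, 1, 2) returned by J9, it fits at step 3.
Why nothing smaller works: aborting no one leaves the state deadlocked as given.
Survivors finish in the order: J6, J7, J5. Step-by-step check (pool after the aborts first):
  pool = (4, 3, 5)
  J6: need (1, 1, 1) fits (4, 3, 5); releases (0, 3, 1), pool now (4, 6, 6)
  J7: need (2, 4, 1) fits (4, 6, 6); releases (1, 0, 0), pool now (5, 6, 6)
  J5: need (4, 4, 3) fits (5, 6, 6); releases (1, 3, 1), pool now (6, 9, 7)


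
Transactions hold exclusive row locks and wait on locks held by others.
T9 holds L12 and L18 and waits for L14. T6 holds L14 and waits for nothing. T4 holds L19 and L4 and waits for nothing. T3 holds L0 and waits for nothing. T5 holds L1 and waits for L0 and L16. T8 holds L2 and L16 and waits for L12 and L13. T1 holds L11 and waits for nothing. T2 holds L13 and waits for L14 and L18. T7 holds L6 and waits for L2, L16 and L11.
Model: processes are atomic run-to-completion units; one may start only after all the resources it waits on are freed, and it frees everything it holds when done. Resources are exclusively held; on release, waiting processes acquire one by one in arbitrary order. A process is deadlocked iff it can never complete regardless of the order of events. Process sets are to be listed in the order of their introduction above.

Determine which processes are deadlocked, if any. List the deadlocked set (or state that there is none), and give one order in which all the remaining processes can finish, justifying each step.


The deadlocked set is empty.
Key observation: all waits point, directly or indirectly, at processes that can finish, so nothing is permanently blocked.
A valid finishing order for the others: T1, T4, T6, T9, T2, T8, T3, T5, T7.
Verifying each step:
  T1: no waits; runs immediately, freeing L11
  T4: no waits; runs immediately, freeing L19 and L4
  T6: no waits; runs immediately, freeing L14
  T9: everything it awaited (L14) is free; runs, freeing L12 and L18
  T2: everything it awaited (L14 and L18) is free; runs, freeing L13
  T8: everything it awaited (L12 and L13) is free; runs, freeing L2 and L16
  T3: no waits; runs immediately, freeing L0
  T5: everything it awaited (L0 and L16) is free; runs, freeing L1
  T7: everything it awaited (L2, L16 and L11) is free; runs, freeing L6


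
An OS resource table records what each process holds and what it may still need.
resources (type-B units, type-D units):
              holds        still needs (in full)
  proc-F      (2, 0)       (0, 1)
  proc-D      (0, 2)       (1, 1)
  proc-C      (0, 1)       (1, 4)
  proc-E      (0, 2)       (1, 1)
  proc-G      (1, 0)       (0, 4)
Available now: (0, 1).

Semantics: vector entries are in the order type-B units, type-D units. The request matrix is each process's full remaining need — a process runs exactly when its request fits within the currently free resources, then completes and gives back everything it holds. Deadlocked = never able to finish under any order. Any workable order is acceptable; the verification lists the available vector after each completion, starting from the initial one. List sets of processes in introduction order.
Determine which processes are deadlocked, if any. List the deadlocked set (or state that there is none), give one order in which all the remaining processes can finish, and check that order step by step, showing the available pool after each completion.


The deadlocked set is empty.
Key observation: beginning at proc-F, releases accumulate fast enough that every process eventually fits.
One completion order for the rest: proc-F, proc-D, proc-E, proc-C, proc-G. Verifying each step:
  pool = (0, 1)
  proc-F needs (0, 1) <= (0, 1) -> finishes; pool += (2, 0) = (2, 1)
  proc-D needs (1, 1) <= (2, 1) -> finishes; pool += (0, 2) = (2, 3)
  proc-E needs (1, 1) <= (2, 3) -> finishes; pool += (0, 2) = (2, 5)
  proc-C needs (1, 4) <= (2, 5) -> finishes; pool += (0, 1) = (2, 6)
  proc-G needs (0, 4) <= (2, 6) -> finishes; pool += (1, 0) = (3, 6)


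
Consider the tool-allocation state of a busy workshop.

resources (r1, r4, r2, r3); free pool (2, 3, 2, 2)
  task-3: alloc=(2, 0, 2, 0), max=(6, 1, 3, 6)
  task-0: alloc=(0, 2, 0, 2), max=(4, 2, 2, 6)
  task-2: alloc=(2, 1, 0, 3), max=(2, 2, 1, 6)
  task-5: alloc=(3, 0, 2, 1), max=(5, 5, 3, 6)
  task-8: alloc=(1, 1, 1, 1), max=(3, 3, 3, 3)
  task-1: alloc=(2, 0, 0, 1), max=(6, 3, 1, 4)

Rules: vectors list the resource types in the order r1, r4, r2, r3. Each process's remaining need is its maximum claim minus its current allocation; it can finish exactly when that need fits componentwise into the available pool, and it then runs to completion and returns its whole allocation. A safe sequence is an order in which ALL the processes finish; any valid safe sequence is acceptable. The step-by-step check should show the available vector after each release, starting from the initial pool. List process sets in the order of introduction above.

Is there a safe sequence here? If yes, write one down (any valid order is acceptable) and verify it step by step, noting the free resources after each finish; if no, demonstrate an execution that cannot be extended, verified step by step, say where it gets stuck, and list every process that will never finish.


SAFE, for example via the order task-8, task-2, task-5, task-0, task-3, task-1.
Key observation: the order's first zero-slack moment is task-8 ((2, 2, 2, 2) needed, (2, 3, 2, 2) free — a requested resource with nothing to spare).
Step-by-step check:
  pool = (2, 3, 2, 2)
  task-8 needs (2, 2, 2, 2) <= (2, 3, 2, 2) -> finishes; pool += (1, 1, 1, 1) = (3, 4, 3, 3)
  task-2 needs (0, 1, 1, 3) <= (3, 4, 3, 3) -> finishes; pool += (2, 1, 0, 3) = (5, 5, 3, 6)
  task-5 needs (2, 5, 1, 5) <= (5, 5, 3, 6) -> finishes; pool += (3, 0, 2, 1) = (8, 5, 5, 7)
  task-0 needs (4, 0, 2, 4) <= (8, 5, 5, 7) -> finishes; pool += (0, 2, 0, 2) = (8, 7, 5, 9)
  task-3 needs (4, 1, 1, 6) <= (8, 7, 5, 9) -> finishes; pool += (2, 0, 2, 0) = (10, 7, 7, 9)
  task-1 needs (4, 3, 1, 3) <= (10, 7, 7, 9) -> finishes; pool += (2, 0, 0, 1) = (12, 7, 7, 10)


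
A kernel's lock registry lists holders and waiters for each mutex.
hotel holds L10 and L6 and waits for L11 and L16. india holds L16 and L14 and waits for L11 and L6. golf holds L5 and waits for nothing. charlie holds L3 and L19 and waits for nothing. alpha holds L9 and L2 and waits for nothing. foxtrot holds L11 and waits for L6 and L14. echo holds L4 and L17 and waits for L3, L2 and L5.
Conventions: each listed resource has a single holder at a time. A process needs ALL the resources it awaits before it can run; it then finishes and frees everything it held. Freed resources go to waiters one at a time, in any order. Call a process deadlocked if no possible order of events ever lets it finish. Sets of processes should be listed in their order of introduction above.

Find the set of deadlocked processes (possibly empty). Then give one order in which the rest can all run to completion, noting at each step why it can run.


Deadlocked: hotel, india and foxtrot.
Key observation: along hotel -> india -> hotel, each member waits on what the next one holds — a deadlock; foxtrot is caught in further circular waits.
The rest can finish in the order alpha, golf, charlie, echo.
Step-by-step check:
  alpha waits on nothing -> runs at once and releases L9 and L2
  golf waits on nothing -> runs at once and releases L5
  charlie waits on nothing -> runs at once and releases L3 and L19
  run echo (all its waits — L3, L2 and L5 — are resolved); releases L4 and L17


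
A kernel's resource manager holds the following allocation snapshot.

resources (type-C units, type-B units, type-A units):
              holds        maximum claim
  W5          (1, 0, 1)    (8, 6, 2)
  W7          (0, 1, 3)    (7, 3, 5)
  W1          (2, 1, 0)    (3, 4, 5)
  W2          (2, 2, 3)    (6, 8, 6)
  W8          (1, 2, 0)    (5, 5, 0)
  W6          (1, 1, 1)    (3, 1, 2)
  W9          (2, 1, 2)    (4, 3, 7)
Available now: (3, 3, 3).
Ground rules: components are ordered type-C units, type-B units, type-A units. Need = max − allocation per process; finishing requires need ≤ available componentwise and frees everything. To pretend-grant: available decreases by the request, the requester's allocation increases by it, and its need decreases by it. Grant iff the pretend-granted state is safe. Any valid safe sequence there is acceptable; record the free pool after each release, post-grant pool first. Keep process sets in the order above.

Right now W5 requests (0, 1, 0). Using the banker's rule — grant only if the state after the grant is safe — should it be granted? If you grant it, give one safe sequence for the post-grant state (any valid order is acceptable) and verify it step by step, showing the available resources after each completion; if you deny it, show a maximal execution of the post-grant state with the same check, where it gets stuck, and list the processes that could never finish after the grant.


DENY: after the grant no complete ordering would exist.
Key observation: after W6, W8 the pool peaks at (5, 5, 4), and each blocked process is short somewhere: W5 on type-C units; W7 on type-C units; W1 on type-A units; W2 on type-B units; W9 on type-A units.
On the post-grant state, W6, W8 is a maximal run — nothing extends it. Check, step by step:
  pool = (3, 2, 3)
  run W6 (needs (2, 0, 1), free (3, 2, 3)); after release of (1, 1, 1) the pool is (4, 3, 4)
  run W8 (needs (4, 3, 0), free (4, 3, 4)); after release of (1, 2, 0) the pool is (5, 5, 4)
  blocked: W5 wants (7, 5, 1), pool (5, 5, 4) — not enough type-C units
  blocked: W7 wants (7, 2, 2), pool (5, 5, 4) — not enough type-C units
  blocked: W1 wants (1, 3, 5), pool (5, 5, 4) — not enough type-A units
  blocked: W2 wants (4, 6, 3), pool (5, 5, 4) — not enough type-B units
  blocked: W9 wants (2, 2, 5), pool (5, 5, 4) — not enough type-A units
Post-grant, the permanently blocked set is W5, W7, W1, W2 and W9.


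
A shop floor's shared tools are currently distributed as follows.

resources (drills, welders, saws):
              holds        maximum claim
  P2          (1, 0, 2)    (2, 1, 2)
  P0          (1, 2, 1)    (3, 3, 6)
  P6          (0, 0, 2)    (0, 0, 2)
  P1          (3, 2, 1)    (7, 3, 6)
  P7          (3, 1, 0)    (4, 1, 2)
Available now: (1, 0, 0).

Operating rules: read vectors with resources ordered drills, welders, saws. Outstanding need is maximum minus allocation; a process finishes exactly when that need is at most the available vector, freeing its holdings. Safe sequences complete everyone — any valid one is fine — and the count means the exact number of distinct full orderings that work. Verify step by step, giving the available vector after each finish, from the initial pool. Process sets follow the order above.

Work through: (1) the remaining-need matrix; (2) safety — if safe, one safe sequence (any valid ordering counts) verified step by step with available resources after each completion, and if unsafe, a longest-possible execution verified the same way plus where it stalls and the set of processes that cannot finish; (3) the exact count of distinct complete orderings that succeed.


(1) Outstanding need per process (order drills, welders, saws):
  P2: (1, 1, 0)
  P0: (2, 1, 5)
  P6: (0, 0, 0)
  P1: (4, 1, 5)
  P7: (1, 0, 2)
(2) UNSAFE.
Key observation: once P6, P7, P2 finish, the pool peaks at (5, 1, 4) — and every remaining process still needs more saws than that.
Going as far as possible: P6, P7, P2; after that, nothing fits. Check, step by step:
  pool = (1, 0, 0)
  P6 needs (0, 0, 0) <= (1, 0, 0) -> finishes; pool += (0, 0, 2) = (1, 0, 2)
  P7 needs (1, 0, 2) <= (1, 0, 2) -> finishes; pool += (3, 1, 0) = (4, 1, 2)
  P2 needs (1, 1, 0) <= (4, 1, 2) -> finishes; pool += (1, 0, 2) = (5, 1, 4)
  blocked: P0 wants (2, 1, 5), pool (5, 1, 4) — not enough saws
  blocked: P1 wants (4, 1, 5), pool (5, 1, 4) — not enough saws
Never able to finish: P0 and P1.
(3) Exactly 0 of the possible complete orderings are safe sequences.


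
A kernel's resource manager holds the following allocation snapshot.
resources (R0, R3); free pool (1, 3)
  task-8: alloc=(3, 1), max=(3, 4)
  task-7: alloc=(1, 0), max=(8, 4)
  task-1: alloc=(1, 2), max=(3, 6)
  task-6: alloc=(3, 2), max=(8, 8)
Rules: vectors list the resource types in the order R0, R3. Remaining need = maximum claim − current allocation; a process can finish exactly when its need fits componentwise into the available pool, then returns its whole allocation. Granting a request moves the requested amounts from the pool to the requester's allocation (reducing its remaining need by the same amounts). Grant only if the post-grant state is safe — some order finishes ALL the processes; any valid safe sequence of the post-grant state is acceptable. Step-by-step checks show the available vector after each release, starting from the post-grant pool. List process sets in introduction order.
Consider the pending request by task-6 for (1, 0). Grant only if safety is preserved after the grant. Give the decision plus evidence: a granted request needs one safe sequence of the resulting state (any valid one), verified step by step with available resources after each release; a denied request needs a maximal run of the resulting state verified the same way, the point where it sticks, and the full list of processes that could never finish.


GRANT: granting preserves safety; a valid post-grant sequence is task-8, task-1, task-6, task-7.
Key observation: (0, 3) free after granting still covers task-8 first, and each release covers the next.
Check on the post-grant state, step by step:
  pool = (0, 3)
  run task-8 (needs (0, 3), free (0, 3)); after release of (3, 1) the pool is (3, 4)
  run task-1 (needs (2, 4), free (3, 4)); after release of (1, 2) the pool is (4, 6)
  run task-6 (needs (4, 6), free (4, 6)); after release of (4, 2) the pool is (8, 8)
  run task-7 (needs (7, 4), free (8, 8)); after release of (1, 0) the pool is (9, 8)
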